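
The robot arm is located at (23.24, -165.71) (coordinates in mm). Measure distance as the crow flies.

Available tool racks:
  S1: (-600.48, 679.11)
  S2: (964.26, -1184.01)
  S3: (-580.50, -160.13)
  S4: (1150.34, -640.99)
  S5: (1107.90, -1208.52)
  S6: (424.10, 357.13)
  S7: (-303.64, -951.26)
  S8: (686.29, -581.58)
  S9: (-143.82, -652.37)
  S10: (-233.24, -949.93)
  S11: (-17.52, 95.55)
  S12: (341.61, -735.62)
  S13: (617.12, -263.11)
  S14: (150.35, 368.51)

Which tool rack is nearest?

Distances from (23.24, -165.71):
S1: 1050.12 mm
S2: 1386.53 mm
S3: 603.77 mm
S4: 1223.21 mm
S5: 1504.64 mm
S6: 658.83 mm
S7: 850.85 mm
S8: 782.68 mm
S9: 514.54 mm
S10: 825.10 mm
S11: 264.42 mm
S12: 652.81 mm
S13: 601.81 mm
S14: 549.13 mm
Minimum: S11 at 264.42 mm.

S11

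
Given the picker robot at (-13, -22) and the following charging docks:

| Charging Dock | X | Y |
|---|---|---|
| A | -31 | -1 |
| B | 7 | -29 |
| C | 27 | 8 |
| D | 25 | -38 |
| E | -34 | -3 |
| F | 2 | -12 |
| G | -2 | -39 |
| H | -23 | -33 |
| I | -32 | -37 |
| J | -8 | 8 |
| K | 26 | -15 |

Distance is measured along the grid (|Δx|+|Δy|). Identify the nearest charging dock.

H

Distances from (-13, -22):
A: 39
B: 27
C: 70
D: 54
E: 40
F: 25
G: 28
H: 21
I: 34
J: 35
K: 46
Minimum: H at 21.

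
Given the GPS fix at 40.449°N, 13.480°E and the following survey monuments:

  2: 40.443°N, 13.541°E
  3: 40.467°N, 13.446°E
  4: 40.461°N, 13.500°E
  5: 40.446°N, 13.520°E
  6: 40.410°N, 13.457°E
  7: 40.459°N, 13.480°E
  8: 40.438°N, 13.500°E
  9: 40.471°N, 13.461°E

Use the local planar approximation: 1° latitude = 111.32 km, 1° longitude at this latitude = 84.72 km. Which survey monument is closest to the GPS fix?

Distances from 40.449°N, 13.480°E:
2: 5.211 km
3: 3.509 km
4: 2.158 km
5: 3.405 km
6: 4.759 km
7: 1.113 km
8: 2.091 km
9: 2.931 km
Minimum: 7 at 1.113 km.

7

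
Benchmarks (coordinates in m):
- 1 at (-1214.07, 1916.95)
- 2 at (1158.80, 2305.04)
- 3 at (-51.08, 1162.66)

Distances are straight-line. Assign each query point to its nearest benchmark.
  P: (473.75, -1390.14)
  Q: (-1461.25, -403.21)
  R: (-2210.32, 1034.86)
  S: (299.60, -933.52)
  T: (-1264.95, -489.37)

P at (473.75, -1390.14):
  1: √((-1687.82)² + (3307.09)²) = √(2848736.3524 + 10936844.2681) = 3712.89 m
  2: √((685.05)² + (3695.18)²) = √(469293.5025 + 13654355.2324) = 3758.14 m
  3: √((-524.83)² + (2552.80)²) = √(275446.5289 + 6516787.8400) = 2606.19 m
  → nearest: 3 (2606.19 m)
Q at (-1461.25, -403.21):
  1: √((247.18)² + (2320.16)²) = √(61097.9524 + 5383142.4256) = 2333.29 m
  2: √((2620.05)² + (2708.25)²) = √(6864662.0025 + 7334618.0625) = 3768.19 m
  3: √((1410.17)² + (1565.87)²) = √(1988579.4289 + 2451948.8569) = 2107.26 m
  → nearest: 3 (2107.26 m)
R at (-2210.32, 1034.86):
  1: √((996.25)² + (882.09)²) = √(992514.0625 + 778082.7681) = 1330.64 m
  2: √((3369.12)² + (1270.18)²) = √(11350969.5744 + 1613357.2324) = 3600.60 m
  3: √((2159.24)² + (127.80)²) = √(4662317.3776 + 16332.8400) = 2163.02 m
  → nearest: 1 (1330.64 m)
S at (299.60, -933.52):
  1: √((-1513.67)² + (2850.47)²) = √(2291196.8689 + 8125179.2209) = 3227.44 m
  2: √((859.20)² + (3238.56)²) = √(738224.6400 + 10488270.8736) = 3350.60 m
  3: √((-350.68)² + (2096.18)²) = √(122976.4624 + 4393970.5924) = 2125.31 m
  → nearest: 3 (2125.31 m)
T at (-1264.95, -489.37):
  1: √((50.88)² + (2406.32)²) = √(2588.7744 + 5790375.9424) = 2406.86 m
  2: √((2423.75)² + (2794.41)²) = √(5874564.0625 + 7808727.2481) = 3699.09 m
  3: √((1213.87)² + (1652.03)²) = √(1473480.3769 + 2729203.1209) = 2050.04 m
  → nearest: 3 (2050.04 m)

P→3; Q→3; R→1; S→3; T→3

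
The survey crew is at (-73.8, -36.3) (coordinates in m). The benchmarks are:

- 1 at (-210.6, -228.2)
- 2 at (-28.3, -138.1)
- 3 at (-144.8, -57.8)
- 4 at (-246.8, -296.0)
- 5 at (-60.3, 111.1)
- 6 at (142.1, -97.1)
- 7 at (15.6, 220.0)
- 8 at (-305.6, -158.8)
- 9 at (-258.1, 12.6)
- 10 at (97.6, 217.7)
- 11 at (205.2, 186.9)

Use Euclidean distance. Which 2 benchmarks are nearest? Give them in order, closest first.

Distances from (-73.8, -36.3):
1: √((-136.8)² + (-191.9)²) = √(18714.240 + 36825.610) = 235.7 m
2: √((45.5)² + (-101.8)²) = √(2070.250 + 10363.240) = 111.5 m
3: √((-71.0)² + (-21.5)²) = √(5041.000 + 462.250) = 74.2 m
4: √((-173.0)² + (-259.7)²) = √(29929.000 + 67444.090) = 312.0 m
5: √((13.5)² + (147.4)²) = √(182.250 + 21726.760) = 148.0 m
6: √((215.9)² + (-60.8)²) = √(46612.810 + 3696.640) = 224.3 m
7: √((89.4)² + (256.3)²) = √(7992.360 + 65689.690) = 271.4 m
8: √((-231.8)² + (-122.5)²) = √(53731.240 + 15006.250) = 262.2 m
9: √((-184.3)² + (48.9)²) = √(33966.490 + 2391.210) = 190.7 m
10: √((171.4)² + (254.0)²) = √(29377.960 + 64516.000) = 306.4 m
11: √((279.0)² + (223.2)²) = √(77841.000 + 49818.240) = 357.3 m
Sorted: 3 (74.2 m) < 2 (111.5 m) < 5 (148.0 m) < 9 (190.7 m) < …

3, 2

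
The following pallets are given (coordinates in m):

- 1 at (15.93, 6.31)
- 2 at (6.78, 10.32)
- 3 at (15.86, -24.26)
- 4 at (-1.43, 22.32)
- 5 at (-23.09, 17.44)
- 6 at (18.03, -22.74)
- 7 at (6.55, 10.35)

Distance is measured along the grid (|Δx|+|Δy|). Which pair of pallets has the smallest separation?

Pairwise distances:
1–2: 13.16 m
1–3: 30.64 m
1–4: 33.37 m
1–5: 50.15 m
1–6: 31.15 m
1–7: 13.42 m
2–3: 43.66 m
2–4: 20.21 m
2–5: 36.99 m
2–6: 44.31 m
2–7: 0.26 m
3–4: 63.87 m
3–5: 80.65 m
3–6: 3.69 m
3–7: 43.92 m
4–5: 26.54 m
4–6: 64.52 m
4–7: 19.95 m
5–6: 81.30 m
5–7: 36.73 m
6–7: 44.57 m
Closest pair: 2–7 at 0.26 m.

2 and 7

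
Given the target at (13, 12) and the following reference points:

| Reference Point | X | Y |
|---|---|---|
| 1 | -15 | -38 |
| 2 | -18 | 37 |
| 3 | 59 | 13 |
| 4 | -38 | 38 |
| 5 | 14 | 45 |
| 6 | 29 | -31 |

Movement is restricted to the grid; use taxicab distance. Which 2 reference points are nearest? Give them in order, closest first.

5, 3

Distances from (13, 12):
1: |-28| + |-50| = 28 + 50 = 78
2: |-31| + |25| = 31 + 25 = 56
3: |46| + |1| = 46 + 1 = 47
4: |-51| + |26| = 51 + 26 = 77
5: |1| + |33| = 1 + 33 = 34
6: |16| + |-43| = 16 + 43 = 59
Sorted: 5 (34) < 3 (47) < 2 (56) < 6 (59) < …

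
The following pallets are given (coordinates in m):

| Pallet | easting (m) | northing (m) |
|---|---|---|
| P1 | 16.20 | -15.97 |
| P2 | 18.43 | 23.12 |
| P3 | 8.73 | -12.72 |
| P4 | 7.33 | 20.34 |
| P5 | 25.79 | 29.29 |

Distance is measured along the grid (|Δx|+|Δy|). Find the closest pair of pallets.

P1 and P3

Pairwise distances:
P1–P2: 41.32 m
P1–P3: 10.72 m
P1–P4: 45.18 m
P1–P5: 54.85 m
P2–P3: 45.54 m
P2–P4: 13.88 m
P2–P5: 13.53 m
P3–P4: 34.46 m
P3–P5: 59.07 m
P4–P5: 27.41 m
Closest pair: P1–P3 at 10.72 m.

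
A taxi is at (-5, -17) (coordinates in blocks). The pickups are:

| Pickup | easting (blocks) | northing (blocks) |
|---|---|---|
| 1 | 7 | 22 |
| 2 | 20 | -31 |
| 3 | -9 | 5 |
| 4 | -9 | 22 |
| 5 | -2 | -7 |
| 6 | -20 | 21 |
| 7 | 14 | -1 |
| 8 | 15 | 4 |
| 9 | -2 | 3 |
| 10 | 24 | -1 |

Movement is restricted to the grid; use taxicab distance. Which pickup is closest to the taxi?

5

Distances from (-5, -17):
1: 51 blocks
2: 39 blocks
3: 26 blocks
4: 43 blocks
5: 13 blocks
6: 53 blocks
7: 35 blocks
8: 41 blocks
9: 23 blocks
10: 45 blocks
Minimum: 5 at 13 blocks.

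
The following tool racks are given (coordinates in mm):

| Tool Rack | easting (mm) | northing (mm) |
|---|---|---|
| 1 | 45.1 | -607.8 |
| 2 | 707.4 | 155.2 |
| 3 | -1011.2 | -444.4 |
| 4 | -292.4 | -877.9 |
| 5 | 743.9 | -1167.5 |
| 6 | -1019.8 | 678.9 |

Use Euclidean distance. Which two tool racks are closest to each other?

1 and 4

Pairwise distances:
1–2: √((662.3)² + (763.0)²) = √(438641.290 + 582169.000) = 1010.4 mm
1–3: √((-1056.3)² + (163.4)²) = √(1115769.690 + 26699.560) = 1068.9 mm
1–4: √((-337.5)² + (-270.1)²) = √(113906.250 + 72954.010) = 432.3 mm
1–5: √((698.8)² + (-559.7)²) = √(488321.440 + 313264.090) = 895.3 mm
1–6: √((-1064.9)² + (1286.7)²) = √(1134012.010 + 1655596.890) = 1670.2 mm
2–3: √((-1718.6)² + (-599.6)²) = √(2953585.960 + 359520.160) = 1820.2 mm
2–4: √((-999.8)² + (-1033.1)²) = √(999600.040 + 1067295.610) = 1437.7 mm
2–5: √((36.5)² + (-1322.7)²) = √(1332.250 + 1749535.290) = 1323.2 mm
2–6: √((-1727.2)² + (523.7)²) = √(2983219.840 + 274261.690) = 1804.8 mm
3–4: √((718.8)² + (-433.5)²) = √(516673.440 + 187922.250) = 839.4 mm
3–5: √((1755.1)² + (-723.1)²) = √(3080376.010 + 522873.610) = 1898.2 mm
3–6: √((-8.6)² + (1123.3)²) = √(73.960 + 1261802.890) = 1123.3 mm
4–5: √((1036.3)² + (-289.6)²) = √(1073917.690 + 83868.160) = 1076.0 mm
4–6: √((-727.4)² + (1556.8)²) = √(529110.760 + 2423626.240) = 1718.4 mm
5–6: √((-1763.7)² + (1846.4)²) = √(3110637.690 + 3409192.960) = 2553.4 mm
Closest pair: 1–4 at 432.3 mm.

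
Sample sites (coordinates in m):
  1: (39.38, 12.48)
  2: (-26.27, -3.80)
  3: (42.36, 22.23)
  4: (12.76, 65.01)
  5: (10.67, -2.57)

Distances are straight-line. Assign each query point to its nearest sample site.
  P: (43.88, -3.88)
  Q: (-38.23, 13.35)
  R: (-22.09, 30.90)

P→1; Q→2; R→2

P at (43.88, -3.88):
  1: √((-4.50)² + (16.36)²) = √(20.2500 + 267.6496) = 16.97 m
  2: √((-70.15)² + (0.08)²) = √(4921.0225 + 0.0064) = 70.15 m
  3: √((-1.52)² + (26.11)²) = √(2.3104 + 681.7321) = 26.15 m
  4: √((-31.12)² + (68.89)²) = √(968.4544 + 4745.8321) = 75.59 m
  5: √((-33.21)² + (1.31)²) = √(1102.9041 + 1.7161) = 33.24 m
  → nearest: 1 (16.97 m)
Q at (-38.23, 13.35):
  1: √((77.61)² + (-0.87)²) = √(6023.3121 + 0.7569) = 77.61 m
  2: √((11.96)² + (-17.15)²) = √(143.0416 + 294.1225) = 20.91 m
  3: √((80.59)² + (8.88)²) = √(6494.7481 + 78.8544) = 81.08 m
  4: √((50.99)² + (51.66)²) = √(2599.9801 + 2668.7556) = 72.59 m
  5: √((48.90)² + (-15.92)²) = √(2391.2100 + 253.4464) = 51.43 m
  → nearest: 2 (20.91 m)
R at (-22.09, 30.90):
  1: √((61.47)² + (-18.42)²) = √(3778.5609 + 339.2964) = 64.17 m
  2: √((-4.18)² + (-34.70)²) = √(17.4724 + 1204.0900) = 34.95 m
  3: √((64.45)² + (-8.67)²) = √(4153.8025 + 75.1689) = 65.03 m
  4: √((34.85)² + (34.11)²) = √(1214.5225 + 1163.4921) = 48.76 m
  5: √((32.76)² + (-33.47)²) = √(1073.2176 + 1120.2409) = 46.83 m
  → nearest: 2 (34.95 m)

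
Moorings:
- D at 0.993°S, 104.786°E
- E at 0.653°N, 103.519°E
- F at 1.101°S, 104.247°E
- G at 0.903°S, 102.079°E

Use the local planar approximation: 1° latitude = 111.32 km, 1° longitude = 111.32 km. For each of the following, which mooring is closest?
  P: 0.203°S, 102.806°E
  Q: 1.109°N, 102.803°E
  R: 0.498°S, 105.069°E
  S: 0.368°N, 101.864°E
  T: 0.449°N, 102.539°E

P at 0.203°S, 102.806°E:
  D: √((-0.790·111.32)² + (1.980·111.32)²) = √(7733.93607 + 48582.15506) = 237.310 km
  E: √((0.856·111.32)² + (0.713·111.32)²) = √(9080.16885 + 6299.78104) = 124.016 km
  F: √((-0.898·111.32)² + (1.441·111.32)²) = √(9993.07320 + 25732.04824) = 189.011 km
  G: √((-0.700·111.32)² + (-0.727·111.32)²) = √(6072.14978 + 6549.60663) = 112.347 km
  → nearest: G (112.347 km)
Q at 1.109°N, 102.803°E:
  D: √((-2.102·111.32)² + (1.983·111.32)²) = √(54753.49155 + 48729.48525) = 321.688 km
  E: √((-0.456·111.32)² + (0.716·111.32)²) = √(2576.77252 + 6352.90615) = 94.497 km
  F: √((-2.210·111.32)² + (1.444·111.32)²) = √(60524.46270 + 25839.30224) = 293.877 km
  G: √((-2.012·111.32)² + (-0.724·111.32)²) = √(50165.17690 + 6495.66363) = 238.035 km
  → nearest: E (94.497 km)
R at 0.498°S, 105.069°E:
  D: √((-0.495·111.32)² + (-0.283·111.32)²) = √(3036.38469 + 992.47429) = 63.473 km
  E: √((1.151·111.32)² + (-1.550·111.32)²) = √(16417.12264 + 29772.12212) = 214.917 km
  F: √((-0.603·111.32)² + (-0.822·111.32)²) = √(4505.89451 + 8373.17235) = 113.486 km
  G: √((-0.405·111.32)² + (-2.990·111.32)²) = √(2032.62116 + 110786.99227) = 335.886 km
  → nearest: D (63.473 km)
S at 0.368°N, 101.864°E:
  D: √((-1.361·111.32)² + (2.922·111.32)²) = √(22954.22560 + 105805.15275) = 358.831 km
  E: √((0.285·111.32)² + (1.655·111.32)²) = √(1006.55177 + 33942.38784) = 186.946 km
  F: √((-1.469·111.32)² + (2.383·111.32)²) = √(26741.76001 + 70371.12273) = 311.629 km
  G: √((-1.271·111.32)² + (0.215·111.32)²) = √(20018.77491 + 572.82678) = 143.498 km
  → nearest: G (143.498 km)
T at 0.449°N, 102.539°E:
  D: √((-1.442·111.32)² + (2.247·111.32)²) = √(25767.77479 + 62568.03851) = 297.213 km
  E: √((0.204·111.32)² + (0.980·111.32)²) = √(515.71140 + 11901.41356) = 111.432 km
  F: √((-1.550·111.32)² + (1.708·111.32)²) = √(29772.12212 + 36151.15091) = 256.755 km
  G: √((-1.352·111.32)² + (-0.460·111.32)²) = √(22651.64666 + 2622.17733) = 158.977 km
  → nearest: E (111.432 km)

P→G; Q→E; R→D; S→G; T→E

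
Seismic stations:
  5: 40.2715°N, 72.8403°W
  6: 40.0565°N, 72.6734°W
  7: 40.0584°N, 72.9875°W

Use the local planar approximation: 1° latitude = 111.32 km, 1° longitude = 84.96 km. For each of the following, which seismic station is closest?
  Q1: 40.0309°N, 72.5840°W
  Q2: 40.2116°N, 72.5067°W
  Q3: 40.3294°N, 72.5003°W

Q1→6; Q2→6; Q3→5

Q1 at 40.0309°N, 72.5840°W:
  5: √((0.2406·111.32)² + (-0.2563·84.96)²) = √(717.360800 + 474.161425) = 34.5184 km
  6: √((0.0256·111.32)² + (-0.0894·84.96)²) = √(8.121314 + 57.690466) = 8.1124 km
  7: √((0.0275·111.32)² + (-0.4035·84.96)²) = √(9.371558 + 1175.211643) = 34.4178 km
  → nearest: 6 (8.1124 km)
Q2 at 40.2116°N, 72.5067°W:
  5: √((0.0599·111.32)² + (-0.3336·84.96)²) = √(44.463131 + 803.306149) = 29.1165 km
  6: √((-0.1551·111.32)² + (-0.1667·84.96)²) = √(298.105501 + 200.585810) = 22.3314 km
  7: √((-0.1532·111.32)² + (-0.4808·84.96)²) = √(290.846556 + 1668.621847) = 44.2659 km
  → nearest: 6 (22.3314 km)
Q3 at 40.3294°N, 72.5003°W:
  5: √((-0.0579·111.32)² + (-0.3400·84.96)²) = √(41.543542 + 834.424105) = 29.5968 km
  6: √((-0.2729·111.32)² + (-0.1731·84.96)²) = √(922.897494 + 216.283378) = 33.7518 km
  7: √((-0.2710·111.32)² + (-0.4872·84.96)²) = √(910.091330 + 1713.340050) = 51.2194 km
  → nearest: 5 (29.5968 km)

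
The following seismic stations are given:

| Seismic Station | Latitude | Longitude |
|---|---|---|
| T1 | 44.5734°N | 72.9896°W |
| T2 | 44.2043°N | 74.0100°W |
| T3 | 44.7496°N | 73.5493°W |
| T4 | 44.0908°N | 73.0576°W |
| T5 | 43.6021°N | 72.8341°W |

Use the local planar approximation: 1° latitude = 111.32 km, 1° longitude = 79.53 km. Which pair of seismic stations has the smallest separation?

Pairwise distances:
T1–T2: 90.9613 km
T1–T3: 48.6429 km
T1–T4: 53.9945 km
T1–T5: 108.8301 km
T2–T3: 70.9033 km
T2–T4: 76.7909 km
T2–T5: 115.0644 km
T3–T4: 83.1120 km
T3–T5: 139.8311 km
T4–T5: 57.2323 km
Closest pair: T1–T3 at 48.6429 km.

T1 and T3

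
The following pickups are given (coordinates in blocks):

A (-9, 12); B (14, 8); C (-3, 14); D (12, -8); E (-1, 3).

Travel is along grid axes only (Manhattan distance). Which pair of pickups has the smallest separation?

Pairwise distances:
A–B: 27 blocks
A–C: 8 blocks
A–D: 41 blocks
A–E: 17 blocks
B–C: 23 blocks
B–D: 18 blocks
B–E: 20 blocks
C–D: 37 blocks
C–E: 13 blocks
D–E: 24 blocks
Closest pair: A–C at 8 blocks.

A and C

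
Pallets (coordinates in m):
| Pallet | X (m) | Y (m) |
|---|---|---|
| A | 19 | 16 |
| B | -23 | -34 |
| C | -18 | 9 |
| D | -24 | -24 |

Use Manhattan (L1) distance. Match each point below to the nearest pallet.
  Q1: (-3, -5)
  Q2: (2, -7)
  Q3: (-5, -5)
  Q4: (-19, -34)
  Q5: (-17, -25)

Q1 at (-3, -5):
  A: 43 m
  B: 49 m
  C: 29 m
  D: 40 m
  → nearest: C (29 m)
Q2 at (2, -7):
  A: 40 m
  B: 52 m
  C: 36 m
  D: 43 m
  → nearest: C (36 m)
Q3 at (-5, -5):
  A: 45 m
  B: 47 m
  C: 27 m
  D: 38 m
  → nearest: C (27 m)
Q4 at (-19, -34):
  A: 88 m
  B: 4 m
  C: 44 m
  D: 15 m
  → nearest: B (4 m)
Q5 at (-17, -25):
  A: 77 m
  B: 15 m
  C: 35 m
  D: 8 m
  → nearest: D (8 m)

Q1→C; Q2→C; Q3→C; Q4→B; Q5→D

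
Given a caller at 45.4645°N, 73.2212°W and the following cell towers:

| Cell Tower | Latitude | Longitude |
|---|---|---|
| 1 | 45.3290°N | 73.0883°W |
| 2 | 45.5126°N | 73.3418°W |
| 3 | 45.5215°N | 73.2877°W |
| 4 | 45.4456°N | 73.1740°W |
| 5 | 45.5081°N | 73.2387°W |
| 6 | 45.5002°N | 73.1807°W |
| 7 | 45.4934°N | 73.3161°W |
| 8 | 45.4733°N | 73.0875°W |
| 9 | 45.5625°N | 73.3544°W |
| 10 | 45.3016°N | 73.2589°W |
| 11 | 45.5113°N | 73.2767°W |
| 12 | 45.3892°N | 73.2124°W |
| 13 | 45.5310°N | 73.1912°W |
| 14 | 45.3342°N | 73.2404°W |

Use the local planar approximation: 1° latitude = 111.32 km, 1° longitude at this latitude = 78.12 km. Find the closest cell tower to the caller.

4

Distances from 45.4645°N, 73.2212°W:
1: 18.3115 km
2: 10.8366 km
3: 8.2006 km
4: 4.2453 km
5: 5.0424 km
6: 5.0797 km
7: 8.0815 km
8: 10.4905 km
9: 15.0762 km
10: 18.3716 km
11: 6.7779 km
12: 8.4105 km
13: 7.7649 km
14: 14.5823 km
Minimum: 4 at 4.2453 km.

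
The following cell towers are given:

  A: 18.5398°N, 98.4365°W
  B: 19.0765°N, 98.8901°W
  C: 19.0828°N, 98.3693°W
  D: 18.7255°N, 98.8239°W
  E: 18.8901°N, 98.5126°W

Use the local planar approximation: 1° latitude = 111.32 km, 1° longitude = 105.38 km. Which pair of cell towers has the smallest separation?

Pairwise distances:
C–E: 26.2336 km
D–E: 37.5752 km
B–D: 39.6912 km
A–E: 39.8115 km
B–E: 44.8675 km
A–D: 45.7597 km
B–C: 54.8864 km
A–C: 60.8602 km
C–D: 62.2654 km
A–B: 76.5140 km
Closest pair: C–E at 26.2336 km.

C and E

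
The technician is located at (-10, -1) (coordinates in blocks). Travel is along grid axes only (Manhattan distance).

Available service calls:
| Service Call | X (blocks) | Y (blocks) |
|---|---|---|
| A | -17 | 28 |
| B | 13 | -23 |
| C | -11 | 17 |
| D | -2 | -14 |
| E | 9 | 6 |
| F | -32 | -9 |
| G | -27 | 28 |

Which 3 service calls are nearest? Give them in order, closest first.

Distances from (-10, -1):
A: |-7| + |29| = 7 + 29 = 36 blocks
B: |23| + |-22| = 23 + 22 = 45 blocks
C: |-1| + |18| = 1 + 18 = 19 blocks
D: |8| + |-13| = 8 + 13 = 21 blocks
E: |19| + |7| = 19 + 7 = 26 blocks
F: |-22| + |-8| = 22 + 8 = 30 blocks
G: |-17| + |29| = 17 + 29 = 46 blocks
Sorted: C (19 blocks) < D (21 blocks) < E (26 blocks) < F (30 blocks) < A (36 blocks) < …

C, D, E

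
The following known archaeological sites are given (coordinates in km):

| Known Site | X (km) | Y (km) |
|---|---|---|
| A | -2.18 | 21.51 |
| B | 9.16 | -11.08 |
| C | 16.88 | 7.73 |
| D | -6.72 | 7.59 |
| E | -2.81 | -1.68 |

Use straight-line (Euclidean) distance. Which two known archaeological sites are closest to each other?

D and E

Pairwise distances:
D–E: 10.06 km
A–D: 14.64 km
B–E: 15.22 km
B–C: 20.33 km
C–E: 21.82 km
A–E: 23.20 km
A–C: 23.52 km
C–D: 23.60 km
B–D: 24.51 km
A–B: 34.51 km
Closest pair: D–E at 10.06 km.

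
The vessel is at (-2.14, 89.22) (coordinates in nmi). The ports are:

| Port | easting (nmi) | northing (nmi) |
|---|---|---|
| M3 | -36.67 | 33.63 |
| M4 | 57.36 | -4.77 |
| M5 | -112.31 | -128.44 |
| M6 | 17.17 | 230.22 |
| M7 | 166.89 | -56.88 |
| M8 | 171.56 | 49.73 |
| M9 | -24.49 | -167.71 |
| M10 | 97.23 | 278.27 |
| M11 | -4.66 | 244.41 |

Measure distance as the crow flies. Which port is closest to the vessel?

M3

Distances from (-2.14, 89.22):
M3: 65.44 nmi
M4: 111.24 nmi
M5: 243.95 nmi
M6: 142.32 nmi
M7: 223.42 nmi
M8: 178.13 nmi
M9: 257.90 nmi
M10: 213.58 nmi
M11: 155.21 nmi
Minimum: M3 at 65.44 nmi.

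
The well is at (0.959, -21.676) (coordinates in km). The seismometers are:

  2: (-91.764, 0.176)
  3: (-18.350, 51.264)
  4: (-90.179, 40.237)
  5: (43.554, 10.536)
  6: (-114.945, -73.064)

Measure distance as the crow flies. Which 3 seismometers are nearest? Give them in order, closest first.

Distances from (0.959, -21.676):
2: 95.263 km
3: 75.453 km
4: 110.179 km
5: 53.404 km
6: 126.785 km
Sorted: 5 (53.404 km) < 3 (75.453 km) < 2 (95.263 km) < 4 (110.179 km) < 6 (126.785 km)

5, 3, 2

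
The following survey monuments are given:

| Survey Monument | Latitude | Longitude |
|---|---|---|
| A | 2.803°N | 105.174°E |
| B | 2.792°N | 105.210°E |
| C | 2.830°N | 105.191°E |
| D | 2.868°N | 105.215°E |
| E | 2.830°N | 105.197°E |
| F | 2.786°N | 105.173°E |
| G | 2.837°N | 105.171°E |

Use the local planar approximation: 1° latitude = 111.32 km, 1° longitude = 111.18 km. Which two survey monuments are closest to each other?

Pairwise distances:
A–B: √((-0.011·111.32)² + (0.036·111.18)²) = √(1.49945 + 16.01985) = 4.186 km
A–C: √((0.027·111.32)² + (0.017·111.18)²) = √(9.03387 + 3.57233) = 3.551 km
A–D: √((0.065·111.32)² + (0.041·111.18)²) = √(52.35680 + 20.77883) = 8.552 km
A–E: √((0.027·111.32)² + (0.023·111.18)²) = √(9.03387 + 6.53896) = 3.946 km
A–F: √((-0.017·111.32)² + (-0.001·111.18)²) = √(3.58133 + 0.01236) = 1.896 km
A–G: √((0.034·111.32)² + (-0.003·111.18)²) = √(14.32532 + 0.11125) = 3.800 km
B–C: √((0.038·111.32)² + (-0.019·111.18)²) = √(17.89425 + 4.46232) = 4.728 km
B–D: √((0.076·111.32)² + (0.005·111.18)²) = √(71.57701 + 0.30902) = 8.479 km
B–E: √((0.038·111.32)² + (-0.013·111.18)²) = √(17.89425 + 2.08901) = 4.470 km
B–F: √((-0.006·111.32)² + (-0.037·111.18)²) = √(0.44612 + 16.92220) = 4.168 km
B–G: √((0.045·111.32)² + (-0.039·111.18)²) = √(25.09409 + 18.80107) = 6.625 km
C–D: √((0.038·111.32)² + (0.024·111.18)²) = √(17.89425 + 7.11993) = 5.001 km
C–E: √((0.000·111.32)² + (0.006·111.18)²) = √(0.00000 + 0.44500) = 0.667 km
C–F: √((-0.044·111.32)² + (-0.018·111.18)²) = √(23.99119 + 4.00496) = 5.291 km
C–G: √((0.007·111.32)² + (-0.020·111.18)²) = √(0.60721 + 4.94440) = 2.356 km
D–E: √((-0.038·111.32)² + (-0.018·111.18)²) = √(17.89425 + 4.00496) = 4.680 km
D–F: √((-0.082·111.32)² + (-0.042·111.18)²) = √(83.32477 + 21.80479) = 10.253 km
D–G: √((-0.031·111.32)² + (-0.044·111.18)²) = √(11.90885 + 23.93088) = 5.987 km
E–F: √((-0.044·111.32)² + (-0.024·111.18)²) = √(23.99119 + 7.11993) = 5.578 km
E–G: √((0.007·111.32)² + (-0.026·111.18)²) = √(0.60721 + 8.35603) = 2.994 km
F–G: √((0.051·111.32)² + (-0.002·111.18)²) = √(32.23196 + 0.04944) = 5.682 km
Closest pair: C–E at 0.667 km.

C and E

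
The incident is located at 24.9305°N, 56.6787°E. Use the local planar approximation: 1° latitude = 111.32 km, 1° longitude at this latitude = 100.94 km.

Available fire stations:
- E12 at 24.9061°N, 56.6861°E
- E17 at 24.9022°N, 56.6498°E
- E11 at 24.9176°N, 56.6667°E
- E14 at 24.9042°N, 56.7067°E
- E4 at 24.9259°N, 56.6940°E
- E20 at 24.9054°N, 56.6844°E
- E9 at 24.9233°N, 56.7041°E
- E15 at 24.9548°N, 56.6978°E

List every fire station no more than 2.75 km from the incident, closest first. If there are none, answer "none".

Distances from 24.9305°N, 56.6787°E:
E12: 2.8170 km
E17: 4.2936 km
E11: 1.8787 km
E14: 4.0693 km
E4: 1.6271 km
E20: 2.8528 km
E9: 2.6862 km
E15: 3.3218 km
Threshold 2.75 km: E4 (1.6271 km), E11 (1.8787 km), E9 (2.6862 km) are within range.

E4, E11, E9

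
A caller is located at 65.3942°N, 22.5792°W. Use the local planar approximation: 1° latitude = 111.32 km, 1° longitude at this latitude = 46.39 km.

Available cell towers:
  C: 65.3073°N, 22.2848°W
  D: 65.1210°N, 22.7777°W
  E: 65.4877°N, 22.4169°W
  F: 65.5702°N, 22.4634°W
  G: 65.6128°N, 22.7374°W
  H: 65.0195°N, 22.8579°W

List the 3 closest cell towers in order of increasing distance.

Distances from 65.3942°N, 22.5792°W:
C: 16.7362 km
D: 31.7761 km
E: 12.8461 km
F: 20.3154 km
G: 25.4171 km
H: 43.6694 km
Sorted: E (12.8461 km) < C (16.7362 km) < F (20.3154 km) < G (25.4171 km) < D (31.7761 km) < …

E, C, F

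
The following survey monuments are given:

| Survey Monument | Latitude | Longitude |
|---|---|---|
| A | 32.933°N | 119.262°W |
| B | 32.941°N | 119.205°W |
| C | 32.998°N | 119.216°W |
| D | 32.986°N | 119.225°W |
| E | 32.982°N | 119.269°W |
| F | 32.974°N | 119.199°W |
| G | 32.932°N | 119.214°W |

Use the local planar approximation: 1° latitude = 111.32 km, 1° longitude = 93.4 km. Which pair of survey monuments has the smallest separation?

Pairwise distances:
A–B: √((0.008·111.32)² + (0.057·93.4)²) = √(0.79310 + 28.34285) = 5.398 km
A–C: √((0.065·111.32)² + (0.046·93.4)²) = √(52.35680 + 18.45905) = 8.415 km
A–D: √((0.053·111.32)² + (0.037·93.4)²) = √(34.80953 + 11.94255) = 6.838 km
A–E: √((0.049·111.32)² + (-0.007·93.4)²) = √(29.75353 + 0.42745) = 5.494 km
A–F: √((0.041·111.32)² + (0.063·93.4)²) = √(20.83119 + 34.62381) = 7.447 km
A–G: √((-0.001·111.32)² + (0.048·93.4)²) = √(0.01239 + 20.09908) = 4.485 km
B–C: √((0.057·111.32)² + (-0.011·93.4)²) = √(40.26207 + 1.05555) = 6.428 km
B–D: √((0.045·111.32)² + (-0.020·93.4)²) = √(25.09409 + 3.48942) = 5.346 km
B–E: √((0.041·111.32)² + (-0.064·93.4)²) = √(20.83119 + 35.73170) = 7.521 km
B–F: √((0.033·111.32)² + (0.006·93.4)²) = √(13.49504 + 0.31405) = 3.716 km
B–G: √((-0.009·111.32)² + (-0.009·93.4)²) = √(1.00376 + 0.70661) = 1.308 km
C–D: √((-0.012·111.32)² + (-0.009·93.4)²) = √(1.78447 + 0.70661) = 1.578 km
C–E: √((-0.016·111.32)² + (-0.053·93.4)²) = √(3.17239 + 24.50448) = 5.261 km
C–F: √((-0.024·111.32)² + (0.017·93.4)²) = √(7.13787 + 2.52111) = 3.108 km
C–G: √((-0.066·111.32)² + (0.002·93.4)²) = √(53.98017 + 0.03489) = 7.349 km
D–E: √((-0.004·111.32)² + (-0.044·93.4)²) = √(0.19827 + 16.88881) = 4.134 km
D–F: √((-0.012·111.32)² + (0.026·93.4)²) = √(1.78447 + 5.89713) = 2.772 km
D–G: √((-0.054·111.32)² + (0.011·93.4)²) = √(36.13549 + 1.05555) = 6.098 km
E–F: √((-0.008·111.32)² + (0.070·93.4)²) = √(0.79310 + 42.74544) = 6.598 km
E–G: √((-0.050·111.32)² + (0.055·93.4)²) = √(30.98036 + 26.38877) = 7.574 km
F–G: √((-0.042·111.32)² + (-0.015·93.4)²) = √(21.85974 + 1.96280) = 4.881 km
Closest pair: B–G at 1.308 km.

B and G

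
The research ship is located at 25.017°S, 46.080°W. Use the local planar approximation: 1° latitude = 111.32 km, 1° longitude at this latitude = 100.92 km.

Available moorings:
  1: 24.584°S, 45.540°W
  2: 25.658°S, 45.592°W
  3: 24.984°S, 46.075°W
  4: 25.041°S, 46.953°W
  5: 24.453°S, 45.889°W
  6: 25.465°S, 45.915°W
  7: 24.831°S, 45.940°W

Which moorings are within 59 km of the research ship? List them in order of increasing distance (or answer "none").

Distances from 25.017°S, 46.080°W:
1: 72.755 km
2: 86.702 km
3: 3.708 km
4: 88.144 km
5: 65.677 km
6: 52.578 km
7: 25.067 km
Threshold 59 km: 3 (3.708 km), 7 (25.067 km), 6 (52.578 km) are within range.

3, 7, 6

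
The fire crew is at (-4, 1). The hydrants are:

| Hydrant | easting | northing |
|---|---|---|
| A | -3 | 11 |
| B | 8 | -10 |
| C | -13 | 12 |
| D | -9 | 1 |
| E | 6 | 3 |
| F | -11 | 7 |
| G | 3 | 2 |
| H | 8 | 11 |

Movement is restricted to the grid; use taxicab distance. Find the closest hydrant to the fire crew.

D

Distances from (-4, 1):
A: |1| + |10| = 1 + 10 = 11
B: |12| + |-11| = 12 + 11 = 23
C: |-9| + |11| = 9 + 11 = 20
D: |-5| + |0| = 5 + 0 = 5
E: |10| + |2| = 10 + 2 = 12
F: |-7| + |6| = 7 + 6 = 13
G: |7| + |1| = 7 + 1 = 8
H: |12| + |10| = 12 + 10 = 22
Minimum: D at 5.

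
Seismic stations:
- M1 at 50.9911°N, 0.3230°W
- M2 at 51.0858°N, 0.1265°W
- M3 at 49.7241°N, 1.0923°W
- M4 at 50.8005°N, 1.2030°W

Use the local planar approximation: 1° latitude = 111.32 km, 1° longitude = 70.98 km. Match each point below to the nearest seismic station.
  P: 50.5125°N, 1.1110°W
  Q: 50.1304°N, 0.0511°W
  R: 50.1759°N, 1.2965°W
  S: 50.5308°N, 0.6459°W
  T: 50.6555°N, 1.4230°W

P→M4; Q→M3; R→M3; S→M4; T→M4

P at 50.5125°N, 1.1110°W:
  M1: 77.2459 km
  M2: 94.6369 km
  M3: 87.7747 km
  M4: 32.7184 km
  → nearest: M4 (32.7184 km)
Q at 50.1304°N, 0.0511°W:
  M1: 97.7375 km
  M2: 106.4897 km
  M3: 86.6461 km
  M4: 110.6774 km
  → nearest: M3 (86.6461 km)
R at 50.1759°N, 1.2965°W:
  M1: 114.0609 km
  M2: 130.9825 km
  M3: 52.3412 km
  M4: 69.8465 km
  → nearest: M3 (52.3412 km)
S at 50.5308°N, 0.6459°W:
  M1: 56.1329 km
  M2: 71.9463 km
  M3: 95.2278 km
  M4: 49.6490 km
  → nearest: M4 (49.6490 km)
T at 50.6555°N, 1.4230°W:
  M1: 86.5556 km
  M2: 103.7459 km
  M3: 106.3073 km
  M4: 22.4587 km
  → nearest: M4 (22.4587 km)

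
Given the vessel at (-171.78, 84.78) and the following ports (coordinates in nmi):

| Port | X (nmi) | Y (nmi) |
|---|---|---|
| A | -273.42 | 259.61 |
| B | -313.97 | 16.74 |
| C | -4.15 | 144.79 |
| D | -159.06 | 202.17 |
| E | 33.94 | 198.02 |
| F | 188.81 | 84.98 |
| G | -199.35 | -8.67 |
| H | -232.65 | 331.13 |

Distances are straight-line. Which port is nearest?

Distances from (-171.78, 84.78):
A: √((-101.64)² + (174.83)²) = √(10330.6896 + 30565.5289) = 202.23 nmi
B: √((-142.19)² + (-68.04)²) = √(20217.9961 + 4629.4416) = 157.63 nmi
C: √((167.63)² + (60.01)²) = √(28099.8169 + 3601.2001) = 178.05 nmi
D: √((12.72)² + (117.39)²) = √(161.7984 + 13780.4121) = 118.08 nmi
E: √((205.72)² + (113.24)²) = √(42320.7184 + 12823.2976) = 234.83 nmi
F: √((360.59)² + (0.20)²) = √(130025.1481 + 0.0400) = 360.59 nmi
G: √((-27.57)² + (-93.45)²) = √(760.1049 + 8732.9025) = 97.43 nmi
H: √((-60.87)² + (246.35)²) = √(3705.1569 + 60688.3225) = 253.76 nmi
Minimum: G at 97.43 nmi.

G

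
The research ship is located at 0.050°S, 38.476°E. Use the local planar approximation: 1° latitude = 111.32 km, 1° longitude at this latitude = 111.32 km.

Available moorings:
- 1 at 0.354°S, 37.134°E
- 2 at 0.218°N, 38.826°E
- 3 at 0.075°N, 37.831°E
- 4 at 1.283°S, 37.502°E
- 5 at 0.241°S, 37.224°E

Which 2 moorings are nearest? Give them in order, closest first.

Distances from 0.050°S, 38.476°E:
1: √((-0.304·111.32)² + (-1.342·111.32)²) = √(1145.23223 + 22317.80235) = 153.176 km
2: √((0.268·111.32)² + (0.350·111.32)²) = √(890.05324 + 1518.03744) = 49.072 km
3: √((0.125·111.32)² + (-0.645·111.32)²) = √(193.62722 + 5155.44104) = 73.137 km
4: √((-1.233·111.32)² + (-0.974·111.32)²) = √(18839.63778 + 11756.12808) = 174.916 km
5: √((-0.191·111.32)² + (-1.252·111.32)²) = √(452.07775 + 19424.73278) = 140.985 km
Sorted: 2 (49.072 km) < 3 (73.137 km) < 5 (140.985 km) < 1 (153.176 km) < …

2, 3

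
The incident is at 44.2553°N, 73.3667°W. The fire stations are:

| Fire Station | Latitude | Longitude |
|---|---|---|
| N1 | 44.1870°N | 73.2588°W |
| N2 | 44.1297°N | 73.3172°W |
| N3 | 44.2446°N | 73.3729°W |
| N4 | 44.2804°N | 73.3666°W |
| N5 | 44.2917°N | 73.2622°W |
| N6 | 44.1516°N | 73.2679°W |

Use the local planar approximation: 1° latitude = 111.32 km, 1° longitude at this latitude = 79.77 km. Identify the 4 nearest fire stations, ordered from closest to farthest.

Distances from 44.2553°N, 73.3667°W:
N1: √((-0.0683·111.32)² + (0.1079·79.77)²) = √(57.807981 + 74.083599) = 11.4844 km
N2: √((-0.1256·111.32)² + (0.0495·79.77)²) = √(195.490508 + 15.591560) = 14.5287 km
N3: √((-0.0107·111.32)² + (-0.0062·79.77)²) = √(1.418776 + 0.244603) = 1.2897 km
N4: √((0.0251·111.32)² + (0.0001·79.77)²) = √(7.807174 + 0.000064) = 2.7941 km
N5: √((0.0364·111.32)² + (0.1045·79.77)²) = √(16.419093 + 69.488312) = 9.2686 km
N6: √((-0.1037·111.32)² + (0.0988·79.77)²) = √(133.261258 + 62.114511) = 13.9777 km
Sorted: N3 (1.2897 km) < N4 (2.7941 km) < N5 (9.2686 km) < N1 (11.4844 km) < N6 (13.9777 km) < N2 (14.5287 km)

N3, N4, N5, N1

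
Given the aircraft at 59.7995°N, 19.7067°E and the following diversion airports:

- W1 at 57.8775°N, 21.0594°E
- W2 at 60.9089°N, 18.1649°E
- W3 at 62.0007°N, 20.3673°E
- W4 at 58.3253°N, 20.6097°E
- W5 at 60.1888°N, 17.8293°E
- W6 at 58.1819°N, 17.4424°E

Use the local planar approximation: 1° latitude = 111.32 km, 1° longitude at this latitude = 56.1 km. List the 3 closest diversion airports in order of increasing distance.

Distances from 59.7995°N, 19.7067°E:
W1: 227.0162 km
W2: 150.7755 km
W3: 247.8242 km
W4: 171.7489 km
W5: 113.8896 km
W6: 220.3669 km
Sorted: W5 (113.8896 km) < W2 (150.7755 km) < W4 (171.7489 km) < W6 (220.3669 km) < W1 (227.0162 km) < …

W5, W2, W4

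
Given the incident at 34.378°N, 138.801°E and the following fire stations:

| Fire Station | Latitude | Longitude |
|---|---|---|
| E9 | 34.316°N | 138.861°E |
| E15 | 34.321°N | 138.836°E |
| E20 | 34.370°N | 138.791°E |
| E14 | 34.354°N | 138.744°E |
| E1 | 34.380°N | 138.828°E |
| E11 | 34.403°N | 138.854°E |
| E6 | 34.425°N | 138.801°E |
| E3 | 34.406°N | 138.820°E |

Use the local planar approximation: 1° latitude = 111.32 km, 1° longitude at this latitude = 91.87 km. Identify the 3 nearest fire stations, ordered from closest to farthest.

E20, E1, E3

Distances from 34.378°N, 138.801°E:
E9: 8.833 km
E15: 7.113 km
E20: 1.279 km
E14: 5.879 km
E1: 2.490 km
E11: 5.608 km
E6: 5.232 km
E3: 3.572 km
Sorted: E20 (1.279 km) < E1 (2.490 km) < E3 (3.572 km) < E6 (5.232 km) < E11 (5.608 km) < …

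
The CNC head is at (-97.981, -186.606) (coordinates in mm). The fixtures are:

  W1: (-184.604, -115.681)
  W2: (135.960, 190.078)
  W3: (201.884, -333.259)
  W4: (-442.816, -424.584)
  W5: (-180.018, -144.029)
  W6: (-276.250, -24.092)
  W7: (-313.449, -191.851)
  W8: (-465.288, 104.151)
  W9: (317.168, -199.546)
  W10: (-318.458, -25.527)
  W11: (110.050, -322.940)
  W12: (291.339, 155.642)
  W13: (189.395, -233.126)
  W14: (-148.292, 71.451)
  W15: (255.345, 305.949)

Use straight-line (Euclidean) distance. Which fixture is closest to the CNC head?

W5

Distances from (-97.981, -186.606):
W1: 111.955 mm
W2: 443.418 mm
W3: 333.806 mm
W4: 418.981 mm
W5: 92.428 mm
W6: 241.227 mm
W7: 215.532 mm
W8: 468.459 mm
W9: 415.351 mm
W10: 273.050 mm
W11: 248.724 mm
W12: 518.366 mm
W13: 291.117 mm
W14: 262.916 mm
W15: 606.176 mm
Minimum: W5 at 92.428 mm.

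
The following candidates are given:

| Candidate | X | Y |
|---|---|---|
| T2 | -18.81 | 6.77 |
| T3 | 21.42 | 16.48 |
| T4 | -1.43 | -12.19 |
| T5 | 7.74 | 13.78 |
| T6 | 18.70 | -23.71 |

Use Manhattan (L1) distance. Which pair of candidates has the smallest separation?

Pairwise distances:
T2–T3: 49.94
T2–T4: 36.34
T2–T5: 33.56
T2–T6: 67.99
T3–T4: 51.52
T3–T5: 16.38
T3–T6: 42.91
T4–T5: 35.14
T4–T6: 31.65
T5–T6: 48.45
Closest pair: T3–T5 at 16.38.

T3 and T5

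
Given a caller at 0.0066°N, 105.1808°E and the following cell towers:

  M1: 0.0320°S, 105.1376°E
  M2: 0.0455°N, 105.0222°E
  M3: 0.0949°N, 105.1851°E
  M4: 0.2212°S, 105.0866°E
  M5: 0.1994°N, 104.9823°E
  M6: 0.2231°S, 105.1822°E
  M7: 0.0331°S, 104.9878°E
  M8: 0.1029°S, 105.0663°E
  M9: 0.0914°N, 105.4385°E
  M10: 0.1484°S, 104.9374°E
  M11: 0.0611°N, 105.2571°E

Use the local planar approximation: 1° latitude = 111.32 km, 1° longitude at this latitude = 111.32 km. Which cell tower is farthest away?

Distances from 0.0066°N, 105.1808°E:
M1: √((-0.0386·111.32)² + (-0.0432·111.32)²) = √(18.463796 + 23.126712) = 6.4491 km
M2: √((0.0389·111.32)² + (-0.1586·111.32)²) = √(18.751914 + 311.711454) = 18.1787 km
M3: √((0.0883·111.32)² + (0.0043·111.32)²) = √(96.620171 + 0.229131) = 9.8412 km
M4: √((-0.2278·111.32)² + (-0.0942·111.32)²) = √(643.063463 + 109.963410) = 27.4413 km
M5: √((0.1928·111.32)² + (-0.1985·111.32)²) = √(460.638735 + 488.278293) = 30.8045 km
M6: √((-0.2297·111.32)² + (0.0014·111.32)²) = √(653.835333 + 0.024289) = 25.5707 km
M7: √((-0.0397·111.32)² + (-0.1930·111.32)²) = √(19.531132 + 461.594912) = 21.9346 km
M8: √((-0.1095·111.32)² + (-0.1145·111.32)²) = √(148.584885 + 162.464085) = 17.6366 km
M9: √((0.0848·111.32)² + (0.2577·111.32)²) = √(89.112392 + 822.953378) = 30.2004 km
M10: √((-0.1550·111.32)² + (-0.2434·111.32)²) = √(297.721221 + 734.154632) = 32.1228 km
M11: √((0.0545·111.32)² + (0.0763·111.32)²) = √(36.807761 + 72.143211) = 10.4380 km
Maximum: M10 at 32.1228 km.

M10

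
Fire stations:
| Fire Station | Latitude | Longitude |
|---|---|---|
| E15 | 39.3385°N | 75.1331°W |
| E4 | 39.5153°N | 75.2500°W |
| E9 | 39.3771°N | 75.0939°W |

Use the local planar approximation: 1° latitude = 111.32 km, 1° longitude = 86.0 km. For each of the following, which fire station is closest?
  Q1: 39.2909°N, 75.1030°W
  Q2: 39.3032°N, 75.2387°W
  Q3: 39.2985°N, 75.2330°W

Q1→E15; Q2→E15; Q3→E15

Q1 at 39.2909°N, 75.1030°W:
  E15: √((0.0476·111.32)² + (-0.0301·86.0)²) = √(28.077621 + 6.700850) = 5.8973 km
  E4: √((0.2244·111.32)² + (-0.1470·86.0)²) = √(624.010792 + 159.820164) = 27.9970 km
  E9: √((0.0862·111.32)² + (0.0091·86.0)²) = √(92.079071 + 0.612463) = 9.6276 km
  → nearest: E15 (5.8973 km)
Q2 at 39.3032°N, 75.2387°W:
  E15: √((0.0353·111.32)² + (0.1056·86.0)²) = √(15.441725 + 82.475459) = 9.8953 km
  E4: √((0.2121·111.32)² + (-0.0113·86.0)²) = √(557.477999 + 0.944395) = 23.6310 km
  E9: √((0.0739·111.32)² + (0.1448·86.0)²) = √(67.676092 + 155.072228) = 14.9248 km
  → nearest: E15 (9.8953 km)
Q3 at 39.2985°N, 75.2330°W:
  E15: √((0.0400·111.32)² + (0.0999·86.0)²) = √(19.827428 + 73.812154) = 9.6768 km
  E4: √((0.2168·111.32)² + (-0.0170·86.0)²) = √(582.458451 + 2.137444) = 24.1784 km
  E9: √((0.0786·111.32)² + (0.1391·86.0)²) = √(76.558160 + 143.103799) = 14.8210 km
  → nearest: E15 (9.6768 km)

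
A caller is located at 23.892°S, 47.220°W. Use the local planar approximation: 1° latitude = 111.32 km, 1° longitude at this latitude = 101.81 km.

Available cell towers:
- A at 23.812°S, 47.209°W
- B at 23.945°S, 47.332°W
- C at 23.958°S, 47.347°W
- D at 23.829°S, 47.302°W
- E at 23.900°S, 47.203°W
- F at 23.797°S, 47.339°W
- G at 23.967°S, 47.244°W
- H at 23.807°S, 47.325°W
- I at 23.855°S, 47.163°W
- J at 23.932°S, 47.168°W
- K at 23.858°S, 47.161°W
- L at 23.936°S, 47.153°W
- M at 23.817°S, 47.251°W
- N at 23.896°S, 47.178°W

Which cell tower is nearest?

E

Distances from 23.892°S, 47.220°W:
A: 8.976 km
B: 12.839 km
C: 14.872 km
D: 10.903 km
E: 1.946 km
F: 16.082 km
G: 8.699 km
H: 14.276 km
I: 7.116 km
J: 6.918 km
K: 7.100 km
L: 8.398 km
M: 8.926 km
N: 4.299 km
Minimum: E at 1.946 km.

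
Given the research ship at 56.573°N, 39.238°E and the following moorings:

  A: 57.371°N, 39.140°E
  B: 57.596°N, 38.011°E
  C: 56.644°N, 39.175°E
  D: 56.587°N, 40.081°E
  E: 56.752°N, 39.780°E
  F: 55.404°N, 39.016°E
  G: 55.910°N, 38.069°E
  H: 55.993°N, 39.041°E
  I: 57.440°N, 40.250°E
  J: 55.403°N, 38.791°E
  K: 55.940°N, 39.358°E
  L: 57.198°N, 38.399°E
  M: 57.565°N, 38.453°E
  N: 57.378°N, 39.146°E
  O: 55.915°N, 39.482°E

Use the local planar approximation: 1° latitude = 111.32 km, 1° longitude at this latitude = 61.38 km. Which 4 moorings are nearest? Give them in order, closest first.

C, E, D, H

Distances from 56.573°N, 39.238°E:
A: √((0.798·111.32)² + (-0.098·61.38)²) = √(7891.36585 + 36.18311) = 89.037 km
B: √((1.023·111.32)² + (-1.227·61.38)²) = √(12968.73639 + 5672.08713) = 136.531 km
C: √((0.071·111.32)² + (-0.063·61.38)²) = √(62.46879 + 14.95322) = 8.799 km
D: √((0.014·111.32)² + (0.843·61.38)²) = √(2.42886 + 2677.37323) = 51.767 km
E: √((0.179·111.32)² + (0.542·61.38)²) = √(397.05663 + 1106.75716) = 38.779 km
F: √((-1.169·111.32)² + (-0.222·61.38)²) = √(16934.61851 + 185.67769) = 130.845 km
G: √((-0.663·111.32)² + (-1.169·61.38)²) = √(5447.20164 + 5148.52458) = 102.936 km
H: √((-0.580·111.32)² + (-0.197·61.38)²) = √(4168.71670 + 146.21308) = 65.688 km
I: √((0.867·111.32)² + (1.012·61.38)²) = √(9315.03713 + 3858.46703) = 114.776 km
J: √((-1.170·111.32)² + (-0.447·61.38)²) = √(16963.60373 + 752.78129) = 133.103 km
K: √((-0.633·111.32)² + (0.120·61.38)²) = √(4965.39515 + 54.25206) = 70.849 km
L: √((0.625·111.32)² + (-0.839·61.38)²) = √(4840.68062 + 2652.02546) = 86.560 km
M: √((0.992·111.32)² + (-0.785·61.38)²) = √(12194.66122 + 2321.63040) = 120.484 km
N: √((0.805·111.32)² + (-0.092·61.38)²) = √(8030.41808 + 31.88816) = 89.790 km
O: √((-0.658·111.32)² + (0.244·61.38)²) = √(5365.35154 + 224.30214) = 74.764 km
Sorted: C (8.799 km) < E (38.779 km) < D (51.767 km) < H (65.688 km) < K (70.849 km) < O (74.764 km) < …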